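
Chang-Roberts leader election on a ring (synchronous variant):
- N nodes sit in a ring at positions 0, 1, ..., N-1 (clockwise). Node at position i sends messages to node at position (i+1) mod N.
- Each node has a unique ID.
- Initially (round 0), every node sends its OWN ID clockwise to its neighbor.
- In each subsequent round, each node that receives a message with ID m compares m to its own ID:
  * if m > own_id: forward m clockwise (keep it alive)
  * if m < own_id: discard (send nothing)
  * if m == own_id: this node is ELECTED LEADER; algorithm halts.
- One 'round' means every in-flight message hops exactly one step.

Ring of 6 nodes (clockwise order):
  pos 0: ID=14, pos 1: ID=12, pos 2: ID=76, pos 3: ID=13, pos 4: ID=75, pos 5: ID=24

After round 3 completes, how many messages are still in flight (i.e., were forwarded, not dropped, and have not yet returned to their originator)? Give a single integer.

Round 1: pos1(id12) recv 14: fwd; pos2(id76) recv 12: drop; pos3(id13) recv 76: fwd; pos4(id75) recv 13: drop; pos5(id24) recv 75: fwd; pos0(id14) recv 24: fwd
Round 2: pos2(id76) recv 14: drop; pos4(id75) recv 76: fwd; pos0(id14) recv 75: fwd; pos1(id12) recv 24: fwd
Round 3: pos5(id24) recv 76: fwd; pos1(id12) recv 75: fwd; pos2(id76) recv 24: drop
After round 3: 2 messages still in flight

Answer: 2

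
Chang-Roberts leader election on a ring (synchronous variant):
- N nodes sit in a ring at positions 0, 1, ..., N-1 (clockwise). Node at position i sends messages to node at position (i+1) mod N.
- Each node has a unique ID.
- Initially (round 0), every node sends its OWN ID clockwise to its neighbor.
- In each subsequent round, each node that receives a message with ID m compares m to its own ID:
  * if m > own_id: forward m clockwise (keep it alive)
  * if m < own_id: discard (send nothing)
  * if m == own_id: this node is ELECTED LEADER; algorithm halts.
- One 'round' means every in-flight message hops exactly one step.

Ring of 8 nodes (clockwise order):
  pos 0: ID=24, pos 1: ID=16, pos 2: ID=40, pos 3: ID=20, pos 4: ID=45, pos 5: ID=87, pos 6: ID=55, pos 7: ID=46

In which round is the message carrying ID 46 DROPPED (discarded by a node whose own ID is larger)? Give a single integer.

Answer: 6

Derivation:
Round 1: pos1(id16) recv 24: fwd; pos2(id40) recv 16: drop; pos3(id20) recv 40: fwd; pos4(id45) recv 20: drop; pos5(id87) recv 45: drop; pos6(id55) recv 87: fwd; pos7(id46) recv 55: fwd; pos0(id24) recv 46: fwd
Round 2: pos2(id40) recv 24: drop; pos4(id45) recv 40: drop; pos7(id46) recv 87: fwd; pos0(id24) recv 55: fwd; pos1(id16) recv 46: fwd
Round 3: pos0(id24) recv 87: fwd; pos1(id16) recv 55: fwd; pos2(id40) recv 46: fwd
Round 4: pos1(id16) recv 87: fwd; pos2(id40) recv 55: fwd; pos3(id20) recv 46: fwd
Round 5: pos2(id40) recv 87: fwd; pos3(id20) recv 55: fwd; pos4(id45) recv 46: fwd
Round 6: pos3(id20) recv 87: fwd; pos4(id45) recv 55: fwd; pos5(id87) recv 46: drop
Round 7: pos4(id45) recv 87: fwd; pos5(id87) recv 55: drop
Round 8: pos5(id87) recv 87: ELECTED
Message ID 46 originates at pos 7; dropped at pos 5 in round 6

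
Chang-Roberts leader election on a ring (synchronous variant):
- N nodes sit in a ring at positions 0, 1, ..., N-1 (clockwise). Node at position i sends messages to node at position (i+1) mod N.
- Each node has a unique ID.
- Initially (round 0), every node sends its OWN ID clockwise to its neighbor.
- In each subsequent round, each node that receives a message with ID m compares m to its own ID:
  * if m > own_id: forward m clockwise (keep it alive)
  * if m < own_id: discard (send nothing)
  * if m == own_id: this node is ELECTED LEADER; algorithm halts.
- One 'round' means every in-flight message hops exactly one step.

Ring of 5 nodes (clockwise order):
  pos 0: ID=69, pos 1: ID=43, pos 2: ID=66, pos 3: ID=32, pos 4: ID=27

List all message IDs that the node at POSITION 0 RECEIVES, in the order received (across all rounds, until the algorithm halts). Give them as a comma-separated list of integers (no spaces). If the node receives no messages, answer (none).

Round 1: pos1(id43) recv 69: fwd; pos2(id66) recv 43: drop; pos3(id32) recv 66: fwd; pos4(id27) recv 32: fwd; pos0(id69) recv 27: drop
Round 2: pos2(id66) recv 69: fwd; pos4(id27) recv 66: fwd; pos0(id69) recv 32: drop
Round 3: pos3(id32) recv 69: fwd; pos0(id69) recv 66: drop
Round 4: pos4(id27) recv 69: fwd
Round 5: pos0(id69) recv 69: ELECTED

Answer: 27,32,66,69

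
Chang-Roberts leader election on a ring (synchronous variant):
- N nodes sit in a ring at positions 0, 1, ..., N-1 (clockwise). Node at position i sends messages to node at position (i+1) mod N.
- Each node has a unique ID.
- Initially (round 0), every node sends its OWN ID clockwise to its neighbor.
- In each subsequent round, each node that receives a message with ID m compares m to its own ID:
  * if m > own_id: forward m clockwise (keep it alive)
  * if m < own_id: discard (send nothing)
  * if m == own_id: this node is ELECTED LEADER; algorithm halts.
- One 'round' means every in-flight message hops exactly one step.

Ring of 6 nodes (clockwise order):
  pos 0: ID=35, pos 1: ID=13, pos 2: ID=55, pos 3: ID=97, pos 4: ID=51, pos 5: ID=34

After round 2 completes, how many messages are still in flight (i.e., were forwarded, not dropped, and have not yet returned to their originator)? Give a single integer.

Answer: 2

Derivation:
Round 1: pos1(id13) recv 35: fwd; pos2(id55) recv 13: drop; pos3(id97) recv 55: drop; pos4(id51) recv 97: fwd; pos5(id34) recv 51: fwd; pos0(id35) recv 34: drop
Round 2: pos2(id55) recv 35: drop; pos5(id34) recv 97: fwd; pos0(id35) recv 51: fwd
After round 2: 2 messages still in flight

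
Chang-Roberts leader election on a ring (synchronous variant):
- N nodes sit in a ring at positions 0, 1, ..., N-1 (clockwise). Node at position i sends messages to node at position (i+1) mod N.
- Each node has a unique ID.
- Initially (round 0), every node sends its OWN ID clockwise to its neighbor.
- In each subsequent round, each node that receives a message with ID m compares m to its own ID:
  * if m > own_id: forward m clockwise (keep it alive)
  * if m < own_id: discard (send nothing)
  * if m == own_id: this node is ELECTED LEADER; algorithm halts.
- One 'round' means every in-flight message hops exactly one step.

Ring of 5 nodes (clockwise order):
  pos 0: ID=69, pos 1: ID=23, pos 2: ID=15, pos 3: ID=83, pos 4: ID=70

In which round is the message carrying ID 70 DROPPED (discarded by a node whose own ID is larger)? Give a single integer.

Round 1: pos1(id23) recv 69: fwd; pos2(id15) recv 23: fwd; pos3(id83) recv 15: drop; pos4(id70) recv 83: fwd; pos0(id69) recv 70: fwd
Round 2: pos2(id15) recv 69: fwd; pos3(id83) recv 23: drop; pos0(id69) recv 83: fwd; pos1(id23) recv 70: fwd
Round 3: pos3(id83) recv 69: drop; pos1(id23) recv 83: fwd; pos2(id15) recv 70: fwd
Round 4: pos2(id15) recv 83: fwd; pos3(id83) recv 70: drop
Round 5: pos3(id83) recv 83: ELECTED
Message ID 70 originates at pos 4; dropped at pos 3 in round 4

Answer: 4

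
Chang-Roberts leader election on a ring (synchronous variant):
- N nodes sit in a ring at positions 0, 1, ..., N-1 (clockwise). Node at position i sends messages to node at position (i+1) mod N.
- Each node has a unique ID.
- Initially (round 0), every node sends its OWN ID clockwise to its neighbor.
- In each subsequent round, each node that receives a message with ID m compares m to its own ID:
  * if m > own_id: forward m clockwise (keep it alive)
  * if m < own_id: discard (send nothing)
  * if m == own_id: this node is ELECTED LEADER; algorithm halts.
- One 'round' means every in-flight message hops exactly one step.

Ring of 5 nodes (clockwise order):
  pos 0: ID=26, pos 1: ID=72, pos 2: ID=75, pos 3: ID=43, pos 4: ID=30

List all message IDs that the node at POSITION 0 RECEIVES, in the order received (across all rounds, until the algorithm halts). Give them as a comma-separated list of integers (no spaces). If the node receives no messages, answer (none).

Answer: 30,43,75

Derivation:
Round 1: pos1(id72) recv 26: drop; pos2(id75) recv 72: drop; pos3(id43) recv 75: fwd; pos4(id30) recv 43: fwd; pos0(id26) recv 30: fwd
Round 2: pos4(id30) recv 75: fwd; pos0(id26) recv 43: fwd; pos1(id72) recv 30: drop
Round 3: pos0(id26) recv 75: fwd; pos1(id72) recv 43: drop
Round 4: pos1(id72) recv 75: fwd
Round 5: pos2(id75) recv 75: ELECTED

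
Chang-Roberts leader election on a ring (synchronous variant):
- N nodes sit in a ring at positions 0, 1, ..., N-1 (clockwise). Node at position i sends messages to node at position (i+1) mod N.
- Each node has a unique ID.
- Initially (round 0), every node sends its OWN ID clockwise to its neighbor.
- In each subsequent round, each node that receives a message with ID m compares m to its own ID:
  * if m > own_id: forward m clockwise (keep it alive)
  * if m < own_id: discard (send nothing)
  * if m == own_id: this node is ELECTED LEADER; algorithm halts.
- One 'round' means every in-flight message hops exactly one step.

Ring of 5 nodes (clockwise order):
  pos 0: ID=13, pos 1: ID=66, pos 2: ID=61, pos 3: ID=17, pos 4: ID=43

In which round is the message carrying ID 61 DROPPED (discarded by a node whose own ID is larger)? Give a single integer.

Round 1: pos1(id66) recv 13: drop; pos2(id61) recv 66: fwd; pos3(id17) recv 61: fwd; pos4(id43) recv 17: drop; pos0(id13) recv 43: fwd
Round 2: pos3(id17) recv 66: fwd; pos4(id43) recv 61: fwd; pos1(id66) recv 43: drop
Round 3: pos4(id43) recv 66: fwd; pos0(id13) recv 61: fwd
Round 4: pos0(id13) recv 66: fwd; pos1(id66) recv 61: drop
Round 5: pos1(id66) recv 66: ELECTED
Message ID 61 originates at pos 2; dropped at pos 1 in round 4

Answer: 4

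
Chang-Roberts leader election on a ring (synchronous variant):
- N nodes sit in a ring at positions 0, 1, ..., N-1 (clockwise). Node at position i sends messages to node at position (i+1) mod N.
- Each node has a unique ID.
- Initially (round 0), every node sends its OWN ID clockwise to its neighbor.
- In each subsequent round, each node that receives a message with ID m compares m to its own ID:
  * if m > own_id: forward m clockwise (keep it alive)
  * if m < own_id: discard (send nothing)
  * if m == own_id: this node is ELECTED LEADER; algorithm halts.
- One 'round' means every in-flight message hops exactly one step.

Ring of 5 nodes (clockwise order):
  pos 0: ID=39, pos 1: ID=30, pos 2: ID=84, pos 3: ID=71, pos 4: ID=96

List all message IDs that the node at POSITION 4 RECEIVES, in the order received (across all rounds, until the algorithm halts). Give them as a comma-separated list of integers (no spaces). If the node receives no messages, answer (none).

Answer: 71,84,96

Derivation:
Round 1: pos1(id30) recv 39: fwd; pos2(id84) recv 30: drop; pos3(id71) recv 84: fwd; pos4(id96) recv 71: drop; pos0(id39) recv 96: fwd
Round 2: pos2(id84) recv 39: drop; pos4(id96) recv 84: drop; pos1(id30) recv 96: fwd
Round 3: pos2(id84) recv 96: fwd
Round 4: pos3(id71) recv 96: fwd
Round 5: pos4(id96) recv 96: ELECTED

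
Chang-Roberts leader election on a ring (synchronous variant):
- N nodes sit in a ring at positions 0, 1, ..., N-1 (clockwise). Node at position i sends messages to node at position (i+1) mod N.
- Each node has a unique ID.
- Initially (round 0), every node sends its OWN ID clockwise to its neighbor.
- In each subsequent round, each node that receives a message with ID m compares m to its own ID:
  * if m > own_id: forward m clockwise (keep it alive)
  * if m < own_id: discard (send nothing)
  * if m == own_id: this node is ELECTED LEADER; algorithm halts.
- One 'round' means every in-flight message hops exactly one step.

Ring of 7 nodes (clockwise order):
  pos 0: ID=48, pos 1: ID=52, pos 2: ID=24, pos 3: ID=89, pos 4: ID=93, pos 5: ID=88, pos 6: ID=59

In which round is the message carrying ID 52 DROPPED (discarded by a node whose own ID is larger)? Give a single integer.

Answer: 2

Derivation:
Round 1: pos1(id52) recv 48: drop; pos2(id24) recv 52: fwd; pos3(id89) recv 24: drop; pos4(id93) recv 89: drop; pos5(id88) recv 93: fwd; pos6(id59) recv 88: fwd; pos0(id48) recv 59: fwd
Round 2: pos3(id89) recv 52: drop; pos6(id59) recv 93: fwd; pos0(id48) recv 88: fwd; pos1(id52) recv 59: fwd
Round 3: pos0(id48) recv 93: fwd; pos1(id52) recv 88: fwd; pos2(id24) recv 59: fwd
Round 4: pos1(id52) recv 93: fwd; pos2(id24) recv 88: fwd; pos3(id89) recv 59: drop
Round 5: pos2(id24) recv 93: fwd; pos3(id89) recv 88: drop
Round 6: pos3(id89) recv 93: fwd
Round 7: pos4(id93) recv 93: ELECTED
Message ID 52 originates at pos 1; dropped at pos 3 in round 2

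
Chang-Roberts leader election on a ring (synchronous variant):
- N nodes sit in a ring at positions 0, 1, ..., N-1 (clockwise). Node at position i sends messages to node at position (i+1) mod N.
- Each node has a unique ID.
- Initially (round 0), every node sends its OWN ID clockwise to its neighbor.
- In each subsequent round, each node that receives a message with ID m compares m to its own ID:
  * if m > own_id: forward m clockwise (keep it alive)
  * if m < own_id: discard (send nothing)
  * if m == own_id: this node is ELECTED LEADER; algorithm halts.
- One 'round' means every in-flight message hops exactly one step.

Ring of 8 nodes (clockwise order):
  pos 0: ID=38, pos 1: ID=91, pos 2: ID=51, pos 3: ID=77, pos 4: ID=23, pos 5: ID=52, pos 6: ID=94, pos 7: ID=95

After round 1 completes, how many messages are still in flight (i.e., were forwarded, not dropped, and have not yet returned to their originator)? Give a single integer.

Answer: 3

Derivation:
Round 1: pos1(id91) recv 38: drop; pos2(id51) recv 91: fwd; pos3(id77) recv 51: drop; pos4(id23) recv 77: fwd; pos5(id52) recv 23: drop; pos6(id94) recv 52: drop; pos7(id95) recv 94: drop; pos0(id38) recv 95: fwd
After round 1: 3 messages still in flight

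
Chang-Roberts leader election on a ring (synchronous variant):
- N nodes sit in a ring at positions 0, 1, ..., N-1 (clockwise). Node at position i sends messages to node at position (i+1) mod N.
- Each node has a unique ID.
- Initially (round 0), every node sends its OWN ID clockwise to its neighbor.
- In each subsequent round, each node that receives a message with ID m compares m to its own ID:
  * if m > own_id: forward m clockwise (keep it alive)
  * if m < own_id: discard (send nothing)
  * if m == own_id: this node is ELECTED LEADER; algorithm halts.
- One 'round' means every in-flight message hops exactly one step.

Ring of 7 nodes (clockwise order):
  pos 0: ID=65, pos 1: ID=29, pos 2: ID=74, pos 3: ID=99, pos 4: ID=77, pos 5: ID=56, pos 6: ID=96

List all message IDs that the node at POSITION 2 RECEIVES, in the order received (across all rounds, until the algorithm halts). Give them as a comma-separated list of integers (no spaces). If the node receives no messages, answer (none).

Round 1: pos1(id29) recv 65: fwd; pos2(id74) recv 29: drop; pos3(id99) recv 74: drop; pos4(id77) recv 99: fwd; pos5(id56) recv 77: fwd; pos6(id96) recv 56: drop; pos0(id65) recv 96: fwd
Round 2: pos2(id74) recv 65: drop; pos5(id56) recv 99: fwd; pos6(id96) recv 77: drop; pos1(id29) recv 96: fwd
Round 3: pos6(id96) recv 99: fwd; pos2(id74) recv 96: fwd
Round 4: pos0(id65) recv 99: fwd; pos3(id99) recv 96: drop
Round 5: pos1(id29) recv 99: fwd
Round 6: pos2(id74) recv 99: fwd
Round 7: pos3(id99) recv 99: ELECTED

Answer: 29,65,96,99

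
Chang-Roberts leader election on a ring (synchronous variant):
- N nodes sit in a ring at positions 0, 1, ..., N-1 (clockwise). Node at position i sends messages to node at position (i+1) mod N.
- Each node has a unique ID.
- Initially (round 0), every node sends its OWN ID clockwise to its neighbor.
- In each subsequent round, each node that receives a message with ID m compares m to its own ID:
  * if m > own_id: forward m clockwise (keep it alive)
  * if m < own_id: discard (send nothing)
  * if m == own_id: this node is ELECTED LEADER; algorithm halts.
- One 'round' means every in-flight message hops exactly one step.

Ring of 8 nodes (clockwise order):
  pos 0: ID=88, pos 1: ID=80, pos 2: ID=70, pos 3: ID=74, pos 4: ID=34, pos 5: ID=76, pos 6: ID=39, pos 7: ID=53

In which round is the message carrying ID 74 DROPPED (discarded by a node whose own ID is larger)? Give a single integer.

Round 1: pos1(id80) recv 88: fwd; pos2(id70) recv 80: fwd; pos3(id74) recv 70: drop; pos4(id34) recv 74: fwd; pos5(id76) recv 34: drop; pos6(id39) recv 76: fwd; pos7(id53) recv 39: drop; pos0(id88) recv 53: drop
Round 2: pos2(id70) recv 88: fwd; pos3(id74) recv 80: fwd; pos5(id76) recv 74: drop; pos7(id53) recv 76: fwd
Round 3: pos3(id74) recv 88: fwd; pos4(id34) recv 80: fwd; pos0(id88) recv 76: drop
Round 4: pos4(id34) recv 88: fwd; pos5(id76) recv 80: fwd
Round 5: pos5(id76) recv 88: fwd; pos6(id39) recv 80: fwd
Round 6: pos6(id39) recv 88: fwd; pos7(id53) recv 80: fwd
Round 7: pos7(id53) recv 88: fwd; pos0(id88) recv 80: drop
Round 8: pos0(id88) recv 88: ELECTED
Message ID 74 originates at pos 3; dropped at pos 5 in round 2

Answer: 2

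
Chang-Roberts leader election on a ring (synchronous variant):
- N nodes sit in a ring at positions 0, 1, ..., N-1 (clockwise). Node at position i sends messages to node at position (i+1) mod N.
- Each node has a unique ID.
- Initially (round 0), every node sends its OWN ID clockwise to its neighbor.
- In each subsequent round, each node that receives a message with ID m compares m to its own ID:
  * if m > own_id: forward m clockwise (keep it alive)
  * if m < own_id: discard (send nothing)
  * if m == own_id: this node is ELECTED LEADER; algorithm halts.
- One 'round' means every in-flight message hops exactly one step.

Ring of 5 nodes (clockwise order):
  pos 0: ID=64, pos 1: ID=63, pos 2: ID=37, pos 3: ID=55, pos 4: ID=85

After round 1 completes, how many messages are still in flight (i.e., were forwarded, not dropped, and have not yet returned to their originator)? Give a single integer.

Round 1: pos1(id63) recv 64: fwd; pos2(id37) recv 63: fwd; pos3(id55) recv 37: drop; pos4(id85) recv 55: drop; pos0(id64) recv 85: fwd
After round 1: 3 messages still in flight

Answer: 3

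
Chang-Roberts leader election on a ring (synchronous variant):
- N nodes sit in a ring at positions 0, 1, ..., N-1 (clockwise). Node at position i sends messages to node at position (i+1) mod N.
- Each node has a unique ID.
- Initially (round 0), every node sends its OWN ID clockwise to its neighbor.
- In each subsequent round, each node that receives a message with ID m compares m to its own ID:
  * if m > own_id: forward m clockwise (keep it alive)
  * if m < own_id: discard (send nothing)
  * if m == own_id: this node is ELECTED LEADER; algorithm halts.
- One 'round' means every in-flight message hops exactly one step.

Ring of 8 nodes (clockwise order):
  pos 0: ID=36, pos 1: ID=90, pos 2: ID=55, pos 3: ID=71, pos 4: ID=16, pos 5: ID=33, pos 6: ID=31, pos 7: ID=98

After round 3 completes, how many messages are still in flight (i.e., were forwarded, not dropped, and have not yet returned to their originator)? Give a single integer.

Answer: 3

Derivation:
Round 1: pos1(id90) recv 36: drop; pos2(id55) recv 90: fwd; pos3(id71) recv 55: drop; pos4(id16) recv 71: fwd; pos5(id33) recv 16: drop; pos6(id31) recv 33: fwd; pos7(id98) recv 31: drop; pos0(id36) recv 98: fwd
Round 2: pos3(id71) recv 90: fwd; pos5(id33) recv 71: fwd; pos7(id98) recv 33: drop; pos1(id90) recv 98: fwd
Round 3: pos4(id16) recv 90: fwd; pos6(id31) recv 71: fwd; pos2(id55) recv 98: fwd
After round 3: 3 messages still in flight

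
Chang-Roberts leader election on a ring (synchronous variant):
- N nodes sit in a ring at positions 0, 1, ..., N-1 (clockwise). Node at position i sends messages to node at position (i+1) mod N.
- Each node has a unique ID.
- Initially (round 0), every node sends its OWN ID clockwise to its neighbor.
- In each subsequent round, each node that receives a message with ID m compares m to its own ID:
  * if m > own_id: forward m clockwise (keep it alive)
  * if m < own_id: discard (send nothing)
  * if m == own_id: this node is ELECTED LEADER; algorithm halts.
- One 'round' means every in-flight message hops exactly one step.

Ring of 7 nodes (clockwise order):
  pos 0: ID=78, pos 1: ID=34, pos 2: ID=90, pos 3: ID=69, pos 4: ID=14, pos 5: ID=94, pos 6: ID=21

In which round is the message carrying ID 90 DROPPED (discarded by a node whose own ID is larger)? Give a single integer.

Answer: 3

Derivation:
Round 1: pos1(id34) recv 78: fwd; pos2(id90) recv 34: drop; pos3(id69) recv 90: fwd; pos4(id14) recv 69: fwd; pos5(id94) recv 14: drop; pos6(id21) recv 94: fwd; pos0(id78) recv 21: drop
Round 2: pos2(id90) recv 78: drop; pos4(id14) recv 90: fwd; pos5(id94) recv 69: drop; pos0(id78) recv 94: fwd
Round 3: pos5(id94) recv 90: drop; pos1(id34) recv 94: fwd
Round 4: pos2(id90) recv 94: fwd
Round 5: pos3(id69) recv 94: fwd
Round 6: pos4(id14) recv 94: fwd
Round 7: pos5(id94) recv 94: ELECTED
Message ID 90 originates at pos 2; dropped at pos 5 in round 3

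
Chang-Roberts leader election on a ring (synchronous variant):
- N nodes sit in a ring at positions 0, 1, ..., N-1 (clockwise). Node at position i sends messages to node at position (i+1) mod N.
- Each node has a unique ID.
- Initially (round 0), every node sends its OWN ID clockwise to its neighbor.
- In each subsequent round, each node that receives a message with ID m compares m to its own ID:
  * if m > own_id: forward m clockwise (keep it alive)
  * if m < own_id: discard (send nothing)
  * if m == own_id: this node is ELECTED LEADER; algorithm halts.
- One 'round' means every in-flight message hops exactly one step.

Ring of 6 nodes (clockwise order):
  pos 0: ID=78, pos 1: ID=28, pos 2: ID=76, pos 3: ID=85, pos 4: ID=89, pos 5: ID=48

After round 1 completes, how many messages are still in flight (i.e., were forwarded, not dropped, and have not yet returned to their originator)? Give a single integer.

Answer: 2

Derivation:
Round 1: pos1(id28) recv 78: fwd; pos2(id76) recv 28: drop; pos3(id85) recv 76: drop; pos4(id89) recv 85: drop; pos5(id48) recv 89: fwd; pos0(id78) recv 48: drop
After round 1: 2 messages still in flight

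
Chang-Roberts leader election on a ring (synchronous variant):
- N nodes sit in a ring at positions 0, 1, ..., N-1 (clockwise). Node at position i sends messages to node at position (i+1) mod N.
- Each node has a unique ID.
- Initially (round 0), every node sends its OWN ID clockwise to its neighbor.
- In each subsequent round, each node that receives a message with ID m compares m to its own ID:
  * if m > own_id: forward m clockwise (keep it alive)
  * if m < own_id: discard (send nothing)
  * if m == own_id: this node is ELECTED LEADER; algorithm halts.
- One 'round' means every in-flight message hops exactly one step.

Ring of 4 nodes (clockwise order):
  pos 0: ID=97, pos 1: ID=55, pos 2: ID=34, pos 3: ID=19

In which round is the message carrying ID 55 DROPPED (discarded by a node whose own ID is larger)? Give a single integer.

Round 1: pos1(id55) recv 97: fwd; pos2(id34) recv 55: fwd; pos3(id19) recv 34: fwd; pos0(id97) recv 19: drop
Round 2: pos2(id34) recv 97: fwd; pos3(id19) recv 55: fwd; pos0(id97) recv 34: drop
Round 3: pos3(id19) recv 97: fwd; pos0(id97) recv 55: drop
Round 4: pos0(id97) recv 97: ELECTED
Message ID 55 originates at pos 1; dropped at pos 0 in round 3

Answer: 3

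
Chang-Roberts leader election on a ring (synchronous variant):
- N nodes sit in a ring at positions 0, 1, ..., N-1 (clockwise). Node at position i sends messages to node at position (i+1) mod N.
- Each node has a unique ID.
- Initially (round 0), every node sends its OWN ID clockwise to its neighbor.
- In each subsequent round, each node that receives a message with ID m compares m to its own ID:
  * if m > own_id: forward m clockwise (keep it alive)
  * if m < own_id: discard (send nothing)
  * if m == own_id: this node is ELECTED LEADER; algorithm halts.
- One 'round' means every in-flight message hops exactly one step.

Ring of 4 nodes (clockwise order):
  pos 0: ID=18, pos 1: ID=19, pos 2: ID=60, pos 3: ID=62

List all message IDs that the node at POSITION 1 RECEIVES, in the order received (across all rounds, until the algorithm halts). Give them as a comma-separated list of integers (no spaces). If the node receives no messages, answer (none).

Round 1: pos1(id19) recv 18: drop; pos2(id60) recv 19: drop; pos3(id62) recv 60: drop; pos0(id18) recv 62: fwd
Round 2: pos1(id19) recv 62: fwd
Round 3: pos2(id60) recv 62: fwd
Round 4: pos3(id62) recv 62: ELECTED

Answer: 18,62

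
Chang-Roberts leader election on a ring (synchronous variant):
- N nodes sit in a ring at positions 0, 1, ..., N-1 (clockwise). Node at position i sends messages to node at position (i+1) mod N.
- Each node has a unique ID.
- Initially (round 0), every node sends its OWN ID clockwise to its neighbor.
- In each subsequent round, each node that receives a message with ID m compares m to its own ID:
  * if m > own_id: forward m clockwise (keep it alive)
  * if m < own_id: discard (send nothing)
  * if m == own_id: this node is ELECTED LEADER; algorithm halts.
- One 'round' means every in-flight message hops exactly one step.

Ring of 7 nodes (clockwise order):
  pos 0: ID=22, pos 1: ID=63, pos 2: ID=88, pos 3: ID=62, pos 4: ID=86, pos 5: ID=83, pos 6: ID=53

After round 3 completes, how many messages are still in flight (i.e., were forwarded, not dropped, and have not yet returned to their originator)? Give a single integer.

Answer: 3

Derivation:
Round 1: pos1(id63) recv 22: drop; pos2(id88) recv 63: drop; pos3(id62) recv 88: fwd; pos4(id86) recv 62: drop; pos5(id83) recv 86: fwd; pos6(id53) recv 83: fwd; pos0(id22) recv 53: fwd
Round 2: pos4(id86) recv 88: fwd; pos6(id53) recv 86: fwd; pos0(id22) recv 83: fwd; pos1(id63) recv 53: drop
Round 3: pos5(id83) recv 88: fwd; pos0(id22) recv 86: fwd; pos1(id63) recv 83: fwd
After round 3: 3 messages still in flight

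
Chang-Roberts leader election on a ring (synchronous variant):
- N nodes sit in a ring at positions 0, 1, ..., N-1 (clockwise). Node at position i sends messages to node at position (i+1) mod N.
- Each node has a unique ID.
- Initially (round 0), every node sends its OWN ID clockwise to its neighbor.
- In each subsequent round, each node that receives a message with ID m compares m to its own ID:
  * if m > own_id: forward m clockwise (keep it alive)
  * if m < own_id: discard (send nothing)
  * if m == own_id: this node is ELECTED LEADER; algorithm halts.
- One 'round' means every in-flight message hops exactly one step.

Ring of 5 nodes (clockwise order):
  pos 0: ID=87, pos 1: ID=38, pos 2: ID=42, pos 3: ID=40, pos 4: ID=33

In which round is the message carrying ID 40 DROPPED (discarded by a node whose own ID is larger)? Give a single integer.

Round 1: pos1(id38) recv 87: fwd; pos2(id42) recv 38: drop; pos3(id40) recv 42: fwd; pos4(id33) recv 40: fwd; pos0(id87) recv 33: drop
Round 2: pos2(id42) recv 87: fwd; pos4(id33) recv 42: fwd; pos0(id87) recv 40: drop
Round 3: pos3(id40) recv 87: fwd; pos0(id87) recv 42: drop
Round 4: pos4(id33) recv 87: fwd
Round 5: pos0(id87) recv 87: ELECTED
Message ID 40 originates at pos 3; dropped at pos 0 in round 2

Answer: 2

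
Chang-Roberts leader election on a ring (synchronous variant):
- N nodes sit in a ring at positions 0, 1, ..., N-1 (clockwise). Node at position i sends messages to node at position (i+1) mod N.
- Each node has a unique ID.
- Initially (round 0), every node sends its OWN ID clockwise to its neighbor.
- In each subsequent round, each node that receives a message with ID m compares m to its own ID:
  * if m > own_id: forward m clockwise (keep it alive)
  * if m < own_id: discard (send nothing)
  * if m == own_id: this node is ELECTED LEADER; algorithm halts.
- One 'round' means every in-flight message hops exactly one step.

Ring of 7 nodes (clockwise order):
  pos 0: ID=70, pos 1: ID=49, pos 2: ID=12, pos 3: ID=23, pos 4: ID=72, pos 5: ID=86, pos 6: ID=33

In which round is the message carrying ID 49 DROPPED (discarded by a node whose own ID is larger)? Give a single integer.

Round 1: pos1(id49) recv 70: fwd; pos2(id12) recv 49: fwd; pos3(id23) recv 12: drop; pos4(id72) recv 23: drop; pos5(id86) recv 72: drop; pos6(id33) recv 86: fwd; pos0(id70) recv 33: drop
Round 2: pos2(id12) recv 70: fwd; pos3(id23) recv 49: fwd; pos0(id70) recv 86: fwd
Round 3: pos3(id23) recv 70: fwd; pos4(id72) recv 49: drop; pos1(id49) recv 86: fwd
Round 4: pos4(id72) recv 70: drop; pos2(id12) recv 86: fwd
Round 5: pos3(id23) recv 86: fwd
Round 6: pos4(id72) recv 86: fwd
Round 7: pos5(id86) recv 86: ELECTED
Message ID 49 originates at pos 1; dropped at pos 4 in round 3

Answer: 3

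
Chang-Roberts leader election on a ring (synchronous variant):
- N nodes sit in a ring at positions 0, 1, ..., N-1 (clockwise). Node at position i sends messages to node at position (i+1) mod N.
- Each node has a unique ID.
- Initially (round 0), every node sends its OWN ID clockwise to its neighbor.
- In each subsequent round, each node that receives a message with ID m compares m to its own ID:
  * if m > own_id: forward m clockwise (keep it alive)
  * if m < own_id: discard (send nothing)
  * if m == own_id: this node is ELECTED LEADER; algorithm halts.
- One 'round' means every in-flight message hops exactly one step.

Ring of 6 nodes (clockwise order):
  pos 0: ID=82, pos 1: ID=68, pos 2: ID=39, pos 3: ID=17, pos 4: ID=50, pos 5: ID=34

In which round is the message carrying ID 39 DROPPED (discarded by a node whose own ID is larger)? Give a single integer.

Answer: 2

Derivation:
Round 1: pos1(id68) recv 82: fwd; pos2(id39) recv 68: fwd; pos3(id17) recv 39: fwd; pos4(id50) recv 17: drop; pos5(id34) recv 50: fwd; pos0(id82) recv 34: drop
Round 2: pos2(id39) recv 82: fwd; pos3(id17) recv 68: fwd; pos4(id50) recv 39: drop; pos0(id82) recv 50: drop
Round 3: pos3(id17) recv 82: fwd; pos4(id50) recv 68: fwd
Round 4: pos4(id50) recv 82: fwd; pos5(id34) recv 68: fwd
Round 5: pos5(id34) recv 82: fwd; pos0(id82) recv 68: drop
Round 6: pos0(id82) recv 82: ELECTED
Message ID 39 originates at pos 2; dropped at pos 4 in round 2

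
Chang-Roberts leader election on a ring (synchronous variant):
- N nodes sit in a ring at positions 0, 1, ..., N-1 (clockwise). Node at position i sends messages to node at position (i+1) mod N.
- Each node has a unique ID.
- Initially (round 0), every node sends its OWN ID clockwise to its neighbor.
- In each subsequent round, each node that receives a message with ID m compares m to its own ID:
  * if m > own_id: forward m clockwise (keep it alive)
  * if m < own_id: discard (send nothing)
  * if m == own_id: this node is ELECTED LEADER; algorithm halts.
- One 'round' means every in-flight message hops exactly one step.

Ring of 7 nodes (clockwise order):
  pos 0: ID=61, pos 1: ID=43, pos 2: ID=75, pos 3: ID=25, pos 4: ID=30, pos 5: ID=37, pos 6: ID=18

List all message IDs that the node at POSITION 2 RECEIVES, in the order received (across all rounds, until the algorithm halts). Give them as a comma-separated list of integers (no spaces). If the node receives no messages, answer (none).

Round 1: pos1(id43) recv 61: fwd; pos2(id75) recv 43: drop; pos3(id25) recv 75: fwd; pos4(id30) recv 25: drop; pos5(id37) recv 30: drop; pos6(id18) recv 37: fwd; pos0(id61) recv 18: drop
Round 2: pos2(id75) recv 61: drop; pos4(id30) recv 75: fwd; pos0(id61) recv 37: drop
Round 3: pos5(id37) recv 75: fwd
Round 4: pos6(id18) recv 75: fwd
Round 5: pos0(id61) recv 75: fwd
Round 6: pos1(id43) recv 75: fwd
Round 7: pos2(id75) recv 75: ELECTED

Answer: 43,61,75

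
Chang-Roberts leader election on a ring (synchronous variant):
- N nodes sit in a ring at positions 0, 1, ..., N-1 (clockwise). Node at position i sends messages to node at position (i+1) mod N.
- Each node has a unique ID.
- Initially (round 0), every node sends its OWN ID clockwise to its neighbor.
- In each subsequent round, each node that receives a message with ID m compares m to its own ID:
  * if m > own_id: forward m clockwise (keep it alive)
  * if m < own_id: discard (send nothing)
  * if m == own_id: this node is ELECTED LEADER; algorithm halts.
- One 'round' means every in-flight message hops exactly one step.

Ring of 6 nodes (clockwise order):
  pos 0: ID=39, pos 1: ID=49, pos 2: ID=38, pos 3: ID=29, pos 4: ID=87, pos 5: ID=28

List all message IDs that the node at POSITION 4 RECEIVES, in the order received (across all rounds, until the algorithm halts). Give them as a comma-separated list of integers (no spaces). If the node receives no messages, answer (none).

Round 1: pos1(id49) recv 39: drop; pos2(id38) recv 49: fwd; pos3(id29) recv 38: fwd; pos4(id87) recv 29: drop; pos5(id28) recv 87: fwd; pos0(id39) recv 28: drop
Round 2: pos3(id29) recv 49: fwd; pos4(id87) recv 38: drop; pos0(id39) recv 87: fwd
Round 3: pos4(id87) recv 49: drop; pos1(id49) recv 87: fwd
Round 4: pos2(id38) recv 87: fwd
Round 5: pos3(id29) recv 87: fwd
Round 6: pos4(id87) recv 87: ELECTED

Answer: 29,38,49,87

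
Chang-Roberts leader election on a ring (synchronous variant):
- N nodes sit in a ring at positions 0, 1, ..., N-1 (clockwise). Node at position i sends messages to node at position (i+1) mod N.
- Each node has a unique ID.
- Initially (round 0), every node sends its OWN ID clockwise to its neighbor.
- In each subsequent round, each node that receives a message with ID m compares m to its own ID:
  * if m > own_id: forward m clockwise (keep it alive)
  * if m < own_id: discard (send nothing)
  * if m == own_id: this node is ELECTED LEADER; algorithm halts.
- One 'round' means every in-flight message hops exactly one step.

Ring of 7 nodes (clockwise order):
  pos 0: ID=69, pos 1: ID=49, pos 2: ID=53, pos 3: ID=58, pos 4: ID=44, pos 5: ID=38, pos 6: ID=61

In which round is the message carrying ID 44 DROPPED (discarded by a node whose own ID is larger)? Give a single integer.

Round 1: pos1(id49) recv 69: fwd; pos2(id53) recv 49: drop; pos3(id58) recv 53: drop; pos4(id44) recv 58: fwd; pos5(id38) recv 44: fwd; pos6(id61) recv 38: drop; pos0(id69) recv 61: drop
Round 2: pos2(id53) recv 69: fwd; pos5(id38) recv 58: fwd; pos6(id61) recv 44: drop
Round 3: pos3(id58) recv 69: fwd; pos6(id61) recv 58: drop
Round 4: pos4(id44) recv 69: fwd
Round 5: pos5(id38) recv 69: fwd
Round 6: pos6(id61) recv 69: fwd
Round 7: pos0(id69) recv 69: ELECTED
Message ID 44 originates at pos 4; dropped at pos 6 in round 2

Answer: 2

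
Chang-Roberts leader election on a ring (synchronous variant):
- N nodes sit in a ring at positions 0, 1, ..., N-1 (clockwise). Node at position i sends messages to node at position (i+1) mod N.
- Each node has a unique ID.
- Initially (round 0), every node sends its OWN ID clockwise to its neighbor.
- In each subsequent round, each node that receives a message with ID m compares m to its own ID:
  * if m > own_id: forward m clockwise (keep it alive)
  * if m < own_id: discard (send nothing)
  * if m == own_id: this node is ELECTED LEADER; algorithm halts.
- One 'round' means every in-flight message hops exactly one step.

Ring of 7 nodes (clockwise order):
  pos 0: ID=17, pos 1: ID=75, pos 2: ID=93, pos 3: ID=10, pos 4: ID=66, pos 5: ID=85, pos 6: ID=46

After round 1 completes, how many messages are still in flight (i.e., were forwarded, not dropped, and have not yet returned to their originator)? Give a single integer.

Round 1: pos1(id75) recv 17: drop; pos2(id93) recv 75: drop; pos3(id10) recv 93: fwd; pos4(id66) recv 10: drop; pos5(id85) recv 66: drop; pos6(id46) recv 85: fwd; pos0(id17) recv 46: fwd
After round 1: 3 messages still in flight

Answer: 3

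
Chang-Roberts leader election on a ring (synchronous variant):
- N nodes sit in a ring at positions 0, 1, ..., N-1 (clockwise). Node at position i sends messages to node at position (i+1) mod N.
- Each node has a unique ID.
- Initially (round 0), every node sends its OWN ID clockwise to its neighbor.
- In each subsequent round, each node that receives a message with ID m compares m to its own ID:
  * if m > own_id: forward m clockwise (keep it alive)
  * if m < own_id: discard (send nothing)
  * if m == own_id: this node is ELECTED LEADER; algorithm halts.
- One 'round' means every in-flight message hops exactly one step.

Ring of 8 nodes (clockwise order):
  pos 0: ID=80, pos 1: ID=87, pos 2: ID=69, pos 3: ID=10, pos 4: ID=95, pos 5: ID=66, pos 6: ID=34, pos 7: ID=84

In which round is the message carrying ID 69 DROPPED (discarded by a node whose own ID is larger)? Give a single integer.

Answer: 2

Derivation:
Round 1: pos1(id87) recv 80: drop; pos2(id69) recv 87: fwd; pos3(id10) recv 69: fwd; pos4(id95) recv 10: drop; pos5(id66) recv 95: fwd; pos6(id34) recv 66: fwd; pos7(id84) recv 34: drop; pos0(id80) recv 84: fwd
Round 2: pos3(id10) recv 87: fwd; pos4(id95) recv 69: drop; pos6(id34) recv 95: fwd; pos7(id84) recv 66: drop; pos1(id87) recv 84: drop
Round 3: pos4(id95) recv 87: drop; pos7(id84) recv 95: fwd
Round 4: pos0(id80) recv 95: fwd
Round 5: pos1(id87) recv 95: fwd
Round 6: pos2(id69) recv 95: fwd
Round 7: pos3(id10) recv 95: fwd
Round 8: pos4(id95) recv 95: ELECTED
Message ID 69 originates at pos 2; dropped at pos 4 in round 2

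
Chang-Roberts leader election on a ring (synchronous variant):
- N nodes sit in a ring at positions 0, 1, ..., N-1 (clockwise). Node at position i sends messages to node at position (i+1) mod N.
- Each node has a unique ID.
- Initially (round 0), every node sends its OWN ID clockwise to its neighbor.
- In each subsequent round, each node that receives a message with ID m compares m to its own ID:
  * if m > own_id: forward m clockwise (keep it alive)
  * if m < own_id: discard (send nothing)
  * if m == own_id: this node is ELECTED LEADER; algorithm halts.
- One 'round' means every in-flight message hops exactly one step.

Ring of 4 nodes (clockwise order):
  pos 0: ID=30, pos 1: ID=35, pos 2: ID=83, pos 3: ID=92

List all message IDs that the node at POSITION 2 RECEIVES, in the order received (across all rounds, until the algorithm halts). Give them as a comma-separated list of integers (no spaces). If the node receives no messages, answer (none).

Round 1: pos1(id35) recv 30: drop; pos2(id83) recv 35: drop; pos3(id92) recv 83: drop; pos0(id30) recv 92: fwd
Round 2: pos1(id35) recv 92: fwd
Round 3: pos2(id83) recv 92: fwd
Round 4: pos3(id92) recv 92: ELECTED

Answer: 35,92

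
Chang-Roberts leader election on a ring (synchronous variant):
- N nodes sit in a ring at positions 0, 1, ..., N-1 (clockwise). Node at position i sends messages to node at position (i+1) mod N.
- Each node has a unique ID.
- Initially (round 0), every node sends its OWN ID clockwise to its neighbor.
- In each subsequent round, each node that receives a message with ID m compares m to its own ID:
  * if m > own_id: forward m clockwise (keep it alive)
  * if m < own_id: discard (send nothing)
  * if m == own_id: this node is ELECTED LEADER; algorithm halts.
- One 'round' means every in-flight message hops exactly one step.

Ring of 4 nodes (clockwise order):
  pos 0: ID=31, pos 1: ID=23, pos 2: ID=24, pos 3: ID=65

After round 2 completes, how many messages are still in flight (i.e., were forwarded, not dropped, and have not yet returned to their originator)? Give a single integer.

Round 1: pos1(id23) recv 31: fwd; pos2(id24) recv 23: drop; pos3(id65) recv 24: drop; pos0(id31) recv 65: fwd
Round 2: pos2(id24) recv 31: fwd; pos1(id23) recv 65: fwd
After round 2: 2 messages still in flight

Answer: 2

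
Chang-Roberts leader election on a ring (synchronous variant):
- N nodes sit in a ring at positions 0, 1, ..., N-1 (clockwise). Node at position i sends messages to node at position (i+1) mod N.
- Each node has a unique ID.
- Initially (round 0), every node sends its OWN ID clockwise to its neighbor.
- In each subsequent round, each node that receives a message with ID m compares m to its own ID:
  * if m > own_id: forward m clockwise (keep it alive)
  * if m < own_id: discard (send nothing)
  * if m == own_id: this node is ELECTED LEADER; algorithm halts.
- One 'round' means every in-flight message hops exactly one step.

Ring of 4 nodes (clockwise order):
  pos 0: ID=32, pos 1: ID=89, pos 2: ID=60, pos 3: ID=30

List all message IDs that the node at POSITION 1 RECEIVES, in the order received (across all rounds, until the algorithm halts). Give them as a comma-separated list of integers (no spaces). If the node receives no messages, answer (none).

Round 1: pos1(id89) recv 32: drop; pos2(id60) recv 89: fwd; pos3(id30) recv 60: fwd; pos0(id32) recv 30: drop
Round 2: pos3(id30) recv 89: fwd; pos0(id32) recv 60: fwd
Round 3: pos0(id32) recv 89: fwd; pos1(id89) recv 60: drop
Round 4: pos1(id89) recv 89: ELECTED

Answer: 32,60,89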